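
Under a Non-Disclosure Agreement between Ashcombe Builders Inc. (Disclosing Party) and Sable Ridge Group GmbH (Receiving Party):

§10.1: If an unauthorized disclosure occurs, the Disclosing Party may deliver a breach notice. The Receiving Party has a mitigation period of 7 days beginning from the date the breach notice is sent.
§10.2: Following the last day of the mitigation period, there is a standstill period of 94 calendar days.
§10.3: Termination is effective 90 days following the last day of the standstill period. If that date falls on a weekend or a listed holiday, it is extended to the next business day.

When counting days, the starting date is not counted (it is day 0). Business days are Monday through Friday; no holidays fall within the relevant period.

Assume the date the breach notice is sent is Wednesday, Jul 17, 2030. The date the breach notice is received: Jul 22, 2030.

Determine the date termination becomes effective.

Adding 7 calendar days to Jul 17, 2030 gives Jul 24, 2030, which is the last day of the mitigation period.
The last day of the standstill period: Jul 24, 2030 + 94 days = Oct 26, 2030.
Adding 90 calendar days to Oct 26, 2030 gives Jan 24, 2031, which is the date termination becomes effective. Jan 24, 2031 is a Friday, so no roll-forward applies.

Jan 24, 2031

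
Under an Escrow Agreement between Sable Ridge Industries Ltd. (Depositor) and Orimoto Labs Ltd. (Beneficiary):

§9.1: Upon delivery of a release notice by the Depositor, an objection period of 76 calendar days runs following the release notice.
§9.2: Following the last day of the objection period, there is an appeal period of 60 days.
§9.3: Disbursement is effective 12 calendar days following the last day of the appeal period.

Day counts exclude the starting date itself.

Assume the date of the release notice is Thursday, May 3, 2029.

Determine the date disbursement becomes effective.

September 28, 2029

The last day of the objection period: May 3, 2029 + 76 days = July 18, 2029.
The last day of the appeal period: 60 calendar days after July 18, 2029 is September 16, 2029.
The date disbursement becomes effective: 12 calendar days after September 16, 2029 is September 28, 2029.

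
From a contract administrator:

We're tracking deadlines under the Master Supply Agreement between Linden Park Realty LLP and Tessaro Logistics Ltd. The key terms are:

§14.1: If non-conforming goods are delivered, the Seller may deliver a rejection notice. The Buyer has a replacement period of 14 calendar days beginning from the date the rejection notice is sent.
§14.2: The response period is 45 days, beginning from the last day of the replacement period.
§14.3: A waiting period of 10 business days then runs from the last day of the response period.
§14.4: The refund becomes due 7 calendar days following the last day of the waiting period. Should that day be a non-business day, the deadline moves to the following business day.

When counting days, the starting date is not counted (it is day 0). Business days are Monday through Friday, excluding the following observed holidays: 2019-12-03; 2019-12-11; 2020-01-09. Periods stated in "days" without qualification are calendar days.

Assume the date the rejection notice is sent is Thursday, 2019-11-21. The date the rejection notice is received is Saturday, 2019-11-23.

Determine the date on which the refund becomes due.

2020-02-07

The last day of the replacement period: 2019-11-21 + 14 days = 2019-12-05.
Adding 45 calendar days to 2019-12-05 gives 2020-01-19, which is the last day of the response period.
The last day of the waiting period: counting 10 business days from Sunday, 2020-01-19 (Jan 20, Jan 21, Jan 22, Jan 23, Jan 24, Jan 27, Jan 28, Jan 29, Jan 30, Jan 31, skipping weekends) reaches Friday, 2020-01-31.
The date on which the refund becomes due: 7 calendar days after 2020-01-31 is 2020-02-07. 2020-02-07 is a Friday and is not a listed holiday, so no roll-forward applies.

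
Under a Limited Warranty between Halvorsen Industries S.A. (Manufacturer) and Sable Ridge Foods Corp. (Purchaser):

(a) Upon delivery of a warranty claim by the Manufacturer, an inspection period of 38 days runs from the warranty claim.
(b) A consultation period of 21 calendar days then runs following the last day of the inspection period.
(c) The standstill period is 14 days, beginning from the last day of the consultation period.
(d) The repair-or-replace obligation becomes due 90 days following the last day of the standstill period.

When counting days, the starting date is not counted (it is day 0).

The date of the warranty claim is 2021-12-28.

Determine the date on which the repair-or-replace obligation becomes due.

2022-06-09

The last day of the inspection period: 38 calendar days after 2021-12-28 is 2022-02-04.
Adding 21 calendar days to 2022-02-04 gives 2022-02-25, which is the last day of the consultation period.
The last day of the standstill period: 14 calendar days after 2022-02-25 is 2022-03-11.
The date on which the repair-or-replace obligation becomes due: 90 calendar days after 2022-03-11 is 2022-06-09.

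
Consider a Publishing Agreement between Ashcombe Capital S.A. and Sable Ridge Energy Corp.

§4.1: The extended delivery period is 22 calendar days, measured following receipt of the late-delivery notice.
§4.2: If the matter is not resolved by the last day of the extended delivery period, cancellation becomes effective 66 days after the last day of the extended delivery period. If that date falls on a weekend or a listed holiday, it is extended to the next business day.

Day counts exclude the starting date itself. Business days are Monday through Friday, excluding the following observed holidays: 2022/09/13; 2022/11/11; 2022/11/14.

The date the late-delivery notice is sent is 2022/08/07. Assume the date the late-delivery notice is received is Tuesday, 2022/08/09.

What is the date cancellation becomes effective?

Adding 22 calendar days to 2022/08/09 gives 2022/08/31, which is the last day of the extended delivery period.
The date cancellation becomes effective: 2022/08/31 + 66 days = 2022/11/05. That falls on a Saturday, so it rolls to the next business day, Monday, 2022/11/07.

2022/11/07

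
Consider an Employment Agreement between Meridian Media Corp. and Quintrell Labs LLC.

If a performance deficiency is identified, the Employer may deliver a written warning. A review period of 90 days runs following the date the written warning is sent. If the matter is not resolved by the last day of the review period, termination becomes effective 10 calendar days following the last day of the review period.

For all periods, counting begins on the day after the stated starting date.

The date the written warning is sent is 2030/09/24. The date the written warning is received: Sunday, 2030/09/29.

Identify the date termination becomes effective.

2031/01/02

Adding 90 calendar days to 2030/09/24 gives 2030/12/23, which is the last day of the review period.
The date termination becomes effective: 10 calendar days after 2030/12/23 is 2031/01/02.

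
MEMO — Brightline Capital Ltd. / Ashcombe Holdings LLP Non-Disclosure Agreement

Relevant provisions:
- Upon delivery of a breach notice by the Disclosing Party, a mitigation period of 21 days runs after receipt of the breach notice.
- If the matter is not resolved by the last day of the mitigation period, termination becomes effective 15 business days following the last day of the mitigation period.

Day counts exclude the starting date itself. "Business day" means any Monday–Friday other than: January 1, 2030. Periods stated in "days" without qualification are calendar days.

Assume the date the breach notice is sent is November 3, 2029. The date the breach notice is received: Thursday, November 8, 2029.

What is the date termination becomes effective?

December 20, 2029

Adding 21 calendar days to November 8, 2029 gives November 29, 2029, which is the last day of the mitigation period.
From Thursday, November 29, 2029, 15 business days (Nov 30, Dec 3, Dec 4, Dec 5, …, Dec 18, Dec 19, Dec 20, skipping weekends) brings us to Thursday, December 20, 2029, which is the date termination becomes effective.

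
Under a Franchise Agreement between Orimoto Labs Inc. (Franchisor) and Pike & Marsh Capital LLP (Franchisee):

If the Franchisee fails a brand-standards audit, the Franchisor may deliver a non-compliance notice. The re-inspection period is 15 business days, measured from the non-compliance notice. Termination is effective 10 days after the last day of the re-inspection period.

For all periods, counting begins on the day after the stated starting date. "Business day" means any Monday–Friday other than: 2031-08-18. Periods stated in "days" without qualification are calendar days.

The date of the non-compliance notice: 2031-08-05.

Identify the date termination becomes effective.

The last day of the re-inspection period: 15 business days after Tuesday, 2031-08-05, skipping weekends and the listed holiday on Aug 18 — Aug 6, Aug 7, Aug 8, Aug 11, …, Aug 25, Aug 26, Aug 27 — lands on Wednesday, 2031-08-27.
The date termination becomes effective: 2031-08-27 + 10 days = 2031-09-06.

2031-09-06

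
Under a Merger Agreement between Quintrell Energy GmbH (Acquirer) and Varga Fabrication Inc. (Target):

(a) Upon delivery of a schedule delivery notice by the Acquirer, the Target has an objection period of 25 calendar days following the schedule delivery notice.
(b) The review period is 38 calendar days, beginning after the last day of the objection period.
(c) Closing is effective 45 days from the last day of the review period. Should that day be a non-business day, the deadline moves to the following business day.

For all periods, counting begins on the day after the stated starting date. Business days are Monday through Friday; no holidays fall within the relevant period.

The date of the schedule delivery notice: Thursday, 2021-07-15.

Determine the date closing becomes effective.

Adding 25 calendar days to 2021-07-15 gives 2021-08-09, which is the last day of the objection period.
Adding 38 calendar days to 2021-08-09 gives 2021-09-16, which is the last day of the review period.
The date closing becomes effective: 2021-09-16 + 45 days = 2021-10-31. That falls on a Sunday, so it rolls to the next business day, Monday, 2021-11-01.

2021-11-01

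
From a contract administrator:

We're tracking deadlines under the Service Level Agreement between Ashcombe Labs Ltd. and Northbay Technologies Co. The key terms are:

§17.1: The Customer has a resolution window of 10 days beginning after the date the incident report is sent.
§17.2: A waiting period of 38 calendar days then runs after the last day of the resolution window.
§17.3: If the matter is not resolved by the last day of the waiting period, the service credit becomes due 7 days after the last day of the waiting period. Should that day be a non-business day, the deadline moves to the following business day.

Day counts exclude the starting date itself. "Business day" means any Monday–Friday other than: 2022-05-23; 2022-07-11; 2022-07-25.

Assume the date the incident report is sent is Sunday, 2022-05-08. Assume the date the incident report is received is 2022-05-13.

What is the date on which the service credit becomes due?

2022-07-04

Adding 10 calendar days to 2022-05-08 gives 2022-05-18, which is the last day of the resolution window.
The last day of the waiting period: 2022-05-18 + 38 days = 2022-06-25.
Adding 7 calendar days to 2022-06-25 gives 2022-07-02, which is the date on which the service credit becomes due. That falls on a Saturday, so it rolls to the next business day, Monday, 2022-07-04.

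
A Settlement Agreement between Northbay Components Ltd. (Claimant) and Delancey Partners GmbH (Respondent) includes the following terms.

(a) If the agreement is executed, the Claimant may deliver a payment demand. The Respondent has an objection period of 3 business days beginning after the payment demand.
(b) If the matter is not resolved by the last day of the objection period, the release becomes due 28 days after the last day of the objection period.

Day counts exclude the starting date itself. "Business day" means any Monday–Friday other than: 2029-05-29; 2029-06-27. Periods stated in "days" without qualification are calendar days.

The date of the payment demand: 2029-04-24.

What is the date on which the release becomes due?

2029-05-25

The last day of the objection period: 3 business days after Tuesday, 2029-04-24, skipping weekends — Apr 25, Apr 26, Apr 27 — lands on Friday, 2029-04-27.
The date on which the release becomes due: 28 calendar days after 2029-04-27 is 2029-05-25.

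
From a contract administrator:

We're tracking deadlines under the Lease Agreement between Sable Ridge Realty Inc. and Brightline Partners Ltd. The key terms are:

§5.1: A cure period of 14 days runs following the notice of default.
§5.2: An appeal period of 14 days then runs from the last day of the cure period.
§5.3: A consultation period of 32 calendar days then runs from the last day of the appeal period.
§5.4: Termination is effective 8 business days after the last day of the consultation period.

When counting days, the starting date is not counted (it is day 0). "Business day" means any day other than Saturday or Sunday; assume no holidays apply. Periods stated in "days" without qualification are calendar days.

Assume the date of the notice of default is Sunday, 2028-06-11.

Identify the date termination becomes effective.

2028-08-22

The last day of the cure period: 14 calendar days after 2028-06-11 is 2028-06-25.
Adding 14 calendar days to 2028-06-25 gives 2028-07-09, which is the last day of the appeal period.
The last day of the consultation period: 2028-07-09 + 32 days = 2028-08-10.
The date termination becomes effective: counting 8 business days from Thursday, 2028-08-10 (Aug 11, Aug 14, Aug 15, Aug 16, Aug 17, Aug 18, Aug 21, Aug 22, skipping weekends) reaches Tuesday, 2028-08-22.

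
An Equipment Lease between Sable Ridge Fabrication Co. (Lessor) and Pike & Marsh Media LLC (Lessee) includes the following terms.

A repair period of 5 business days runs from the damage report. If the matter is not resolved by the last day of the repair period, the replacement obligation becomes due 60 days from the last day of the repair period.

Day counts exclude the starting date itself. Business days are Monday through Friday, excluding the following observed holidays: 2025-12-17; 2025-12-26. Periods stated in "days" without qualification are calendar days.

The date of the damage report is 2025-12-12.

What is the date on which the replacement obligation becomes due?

From Friday, 2025-12-12, 5 business days (Dec 15, Dec 16, Dec 18, Dec 19, Dec 22, skipping weekends and the listed holiday on Dec 17) brings us to Monday, 2025-12-22, which is the last day of the repair period.
The date on which the replacement obligation becomes due: 2025-12-22 + 60 days = 2026-02-20.

2026-02-20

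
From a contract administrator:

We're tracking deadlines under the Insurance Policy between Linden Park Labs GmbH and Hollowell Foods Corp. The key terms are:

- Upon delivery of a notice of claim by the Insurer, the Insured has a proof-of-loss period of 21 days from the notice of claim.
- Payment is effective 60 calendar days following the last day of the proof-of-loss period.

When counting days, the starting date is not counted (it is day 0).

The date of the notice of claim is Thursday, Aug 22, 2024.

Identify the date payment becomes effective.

Nov 11, 2024

The last day of the proof-of-loss period: Aug 22, 2024 + 21 days = Sep 12, 2024.
The date payment becomes effective: Sep 12, 2024 + 60 days = Nov 11, 2024.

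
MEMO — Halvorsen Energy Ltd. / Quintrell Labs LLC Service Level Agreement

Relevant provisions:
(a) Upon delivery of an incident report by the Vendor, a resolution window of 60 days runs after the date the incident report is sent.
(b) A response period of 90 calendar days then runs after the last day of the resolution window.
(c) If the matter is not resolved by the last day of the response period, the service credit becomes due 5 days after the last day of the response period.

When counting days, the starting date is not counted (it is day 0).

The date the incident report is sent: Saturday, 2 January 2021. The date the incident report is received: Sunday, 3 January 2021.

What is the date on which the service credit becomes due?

6 June 2021

The last day of the resolution window: 2 January 2021 + 60 days = 3 March 2021.
Adding 90 calendar days to 3 March 2021 gives 1 June 2021, which is the last day of the response period.
Adding 5 calendar days to 1 June 2021 gives 6 June 2021, which is the date on which the service credit becomes due.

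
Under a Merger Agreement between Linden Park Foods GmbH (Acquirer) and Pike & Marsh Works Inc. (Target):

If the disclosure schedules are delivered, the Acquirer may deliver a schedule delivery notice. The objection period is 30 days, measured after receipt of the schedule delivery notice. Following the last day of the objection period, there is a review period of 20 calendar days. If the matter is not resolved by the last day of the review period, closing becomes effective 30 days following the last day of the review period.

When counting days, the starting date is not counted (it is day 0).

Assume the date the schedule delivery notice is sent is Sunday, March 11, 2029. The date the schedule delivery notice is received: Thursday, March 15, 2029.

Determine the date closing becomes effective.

June 3, 2029

The last day of the objection period: 30 calendar days after March 15, 2029 is April 14, 2029.
Adding 20 calendar days to April 14, 2029 gives May 4, 2029, which is the last day of the review period.
Adding 30 calendar days to May 4, 2029 gives June 3, 2029, which is the date closing becomes effective.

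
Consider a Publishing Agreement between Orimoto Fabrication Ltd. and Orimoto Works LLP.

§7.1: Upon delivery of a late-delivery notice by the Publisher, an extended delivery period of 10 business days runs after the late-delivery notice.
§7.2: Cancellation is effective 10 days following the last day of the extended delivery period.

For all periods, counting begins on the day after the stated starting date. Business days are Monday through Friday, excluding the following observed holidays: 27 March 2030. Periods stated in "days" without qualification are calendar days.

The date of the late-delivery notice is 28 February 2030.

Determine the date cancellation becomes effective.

The last day of the extended delivery period: 10 business days after Thursday, 28 February 2030, skipping weekends — Mar 1, Mar 4, Mar 5, Mar 6, Mar 7, Mar 8, Mar 11, Mar 12, Mar 13, Mar 14 — lands on Thursday, 14 March 2030.
The date cancellation becomes effective: 14 March 2030 + 10 days = 24 March 2030.

24 March 2030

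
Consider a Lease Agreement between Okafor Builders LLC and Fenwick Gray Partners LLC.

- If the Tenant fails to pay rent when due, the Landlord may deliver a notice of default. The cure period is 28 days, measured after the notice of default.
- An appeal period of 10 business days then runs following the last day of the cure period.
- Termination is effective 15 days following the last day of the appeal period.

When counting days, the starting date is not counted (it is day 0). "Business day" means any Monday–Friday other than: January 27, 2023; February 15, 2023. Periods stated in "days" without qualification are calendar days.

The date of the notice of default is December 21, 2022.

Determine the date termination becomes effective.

The last day of the cure period: December 21, 2022 + 28 days = January 18, 2023.
The last day of the appeal period: 10 business days after Wednesday, January 18, 2023, skipping weekends and the listed holiday on Jan 27 — Jan 19, Jan 20, Jan 23, Jan 24, Jan 25, Jan 26, Jan 30, Jan 31, Feb 1, Feb 2 — lands on Thursday, February 2, 2023.
Adding 15 calendar days to February 2, 2023 gives February 17, 2023, which is the date termination becomes effective.

February 17, 2023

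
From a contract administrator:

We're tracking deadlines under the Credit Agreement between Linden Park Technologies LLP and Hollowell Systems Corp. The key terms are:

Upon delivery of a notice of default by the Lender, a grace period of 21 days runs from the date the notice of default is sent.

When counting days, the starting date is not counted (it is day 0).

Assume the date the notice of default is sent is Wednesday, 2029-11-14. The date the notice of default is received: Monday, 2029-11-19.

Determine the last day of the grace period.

The last day of the grace period: 21 calendar days after 2029-11-14 is 2029-12-05.

2029-12-05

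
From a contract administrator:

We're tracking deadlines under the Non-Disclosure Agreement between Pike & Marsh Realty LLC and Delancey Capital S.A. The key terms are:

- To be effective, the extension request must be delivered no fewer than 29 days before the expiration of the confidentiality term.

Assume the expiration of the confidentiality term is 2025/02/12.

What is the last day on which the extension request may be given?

Counting back 29 calendar days from 2025/02/12 gives 2025/01/14.

2025/01/14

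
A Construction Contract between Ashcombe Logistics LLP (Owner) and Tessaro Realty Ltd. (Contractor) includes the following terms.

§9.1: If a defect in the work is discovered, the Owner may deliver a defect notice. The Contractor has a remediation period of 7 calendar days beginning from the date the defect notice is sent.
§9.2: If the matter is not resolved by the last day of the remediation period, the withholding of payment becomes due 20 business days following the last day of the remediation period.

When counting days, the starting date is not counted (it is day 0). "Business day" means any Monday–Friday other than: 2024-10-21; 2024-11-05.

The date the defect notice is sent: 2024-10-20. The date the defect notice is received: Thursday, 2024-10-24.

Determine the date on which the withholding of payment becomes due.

Adding 7 calendar days to 2024-10-20 gives 2024-10-27, which is the last day of the remediation period.
The date on which the withholding of payment becomes due: counting 20 business days from Sunday, 2024-10-27 (Oct 28, Oct 29, Oct 30, Oct 31, …, Nov 21, Nov 22, Nov 25, skipping weekends and the listed holiday on Nov 5) reaches Monday, 2024-11-25.

2024-11-25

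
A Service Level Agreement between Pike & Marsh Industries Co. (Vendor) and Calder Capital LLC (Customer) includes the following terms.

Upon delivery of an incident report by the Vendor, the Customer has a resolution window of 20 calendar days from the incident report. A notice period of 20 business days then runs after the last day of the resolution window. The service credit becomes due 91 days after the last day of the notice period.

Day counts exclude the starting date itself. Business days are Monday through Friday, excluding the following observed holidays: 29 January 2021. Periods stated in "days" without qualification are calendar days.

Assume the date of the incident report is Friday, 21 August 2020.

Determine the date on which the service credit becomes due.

7 January 2021

The last day of the resolution window: 21 August 2020 + 20 days = 10 September 2020.
The last day of the notice period: counting 20 business days from Thursday, 10 September 2020 (Sep 11, Sep 14, Sep 15, Sep 16, …, Oct 6, Oct 7, Oct 8, skipping weekends) reaches Thursday, 8 October 2020.
Adding 91 calendar days to 8 October 2020 gives 7 January 2021, which is the date on which the service credit becomes due.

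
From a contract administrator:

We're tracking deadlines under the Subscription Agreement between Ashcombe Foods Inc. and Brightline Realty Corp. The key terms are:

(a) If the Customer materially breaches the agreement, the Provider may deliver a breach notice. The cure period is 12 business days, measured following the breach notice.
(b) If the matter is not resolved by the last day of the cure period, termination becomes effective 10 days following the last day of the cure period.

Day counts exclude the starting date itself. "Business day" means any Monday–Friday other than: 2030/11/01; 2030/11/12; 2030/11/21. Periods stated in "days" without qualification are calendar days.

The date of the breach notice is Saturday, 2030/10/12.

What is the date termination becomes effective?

2030/11/08

The last day of the cure period: 12 business days after Saturday, 2030/10/12, skipping weekends — Oct 14, Oct 15, Oct 16, Oct 17, …, Oct 25, Oct 28, Oct 29 — lands on Tuesday, 2030/10/29.
The date termination becomes effective: 10 calendar days after 2030/10/29 is 2030/11/08.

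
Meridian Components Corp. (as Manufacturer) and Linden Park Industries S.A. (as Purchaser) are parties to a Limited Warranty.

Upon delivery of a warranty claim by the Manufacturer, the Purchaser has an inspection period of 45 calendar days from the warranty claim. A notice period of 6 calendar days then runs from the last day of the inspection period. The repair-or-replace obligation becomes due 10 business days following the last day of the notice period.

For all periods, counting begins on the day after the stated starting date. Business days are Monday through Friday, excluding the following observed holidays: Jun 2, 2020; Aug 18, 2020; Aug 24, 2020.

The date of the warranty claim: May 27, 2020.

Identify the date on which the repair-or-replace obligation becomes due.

The last day of the inspection period: May 27, 2020 + 45 days = Jul 11, 2020.
Adding 6 calendar days to Jul 11, 2020 gives Jul 17, 2020, which is the last day of the notice period.
The date on which the repair-or-replace obligation becomes due: counting 10 business days from Friday, Jul 17, 2020 (Jul 20, Jul 21, Jul 22, Jul 23, Jul 24, Jul 27, Jul 28, Jul 29, Jul 30, Jul 31, skipping weekends) reaches Friday, Jul 31, 2020.

Jul 31, 2020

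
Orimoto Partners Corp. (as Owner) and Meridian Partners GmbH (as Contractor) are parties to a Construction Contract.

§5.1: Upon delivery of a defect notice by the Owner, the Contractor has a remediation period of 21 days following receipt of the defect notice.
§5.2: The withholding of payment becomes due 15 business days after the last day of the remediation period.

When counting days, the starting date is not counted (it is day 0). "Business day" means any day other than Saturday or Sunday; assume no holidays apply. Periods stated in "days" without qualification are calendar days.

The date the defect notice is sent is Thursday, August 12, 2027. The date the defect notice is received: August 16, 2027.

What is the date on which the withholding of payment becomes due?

Adding 21 calendar days to August 16, 2027 gives September 6, 2027, which is the last day of the remediation period.
The date on which the withholding of payment becomes due: 15 business days after Monday, September 6, 2027, skipping weekends — Sep 7, Sep 8, Sep 9, Sep 10, …, Sep 23, Sep 24, Sep 27 — lands on Monday, September 27, 2027.

September 27, 2027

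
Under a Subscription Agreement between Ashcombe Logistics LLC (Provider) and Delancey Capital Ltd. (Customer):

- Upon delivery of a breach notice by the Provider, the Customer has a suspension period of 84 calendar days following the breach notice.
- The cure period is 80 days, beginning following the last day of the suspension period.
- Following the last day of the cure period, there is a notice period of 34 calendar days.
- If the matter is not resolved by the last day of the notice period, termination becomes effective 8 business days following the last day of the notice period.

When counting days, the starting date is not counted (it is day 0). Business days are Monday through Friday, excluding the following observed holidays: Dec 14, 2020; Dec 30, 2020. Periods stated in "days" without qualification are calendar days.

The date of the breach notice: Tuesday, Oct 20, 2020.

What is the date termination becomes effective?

Adding 84 calendar days to Oct 20, 2020 gives Jan 12, 2021, which is the last day of the suspension period.
The last day of the cure period: Jan 12, 2021 + 80 days = Apr 2, 2021.
Adding 34 calendar days to Apr 2, 2021 gives May 6, 2021, which is the last day of the notice period.
From Thursday, May 6, 2021, 8 business days (May 7, May 10, May 11, May 12, May 13, May 14, May 17, May 18, skipping weekends) brings us to Tuesday, May 18, 2021, which is the date termination becomes effective.

May 18, 2021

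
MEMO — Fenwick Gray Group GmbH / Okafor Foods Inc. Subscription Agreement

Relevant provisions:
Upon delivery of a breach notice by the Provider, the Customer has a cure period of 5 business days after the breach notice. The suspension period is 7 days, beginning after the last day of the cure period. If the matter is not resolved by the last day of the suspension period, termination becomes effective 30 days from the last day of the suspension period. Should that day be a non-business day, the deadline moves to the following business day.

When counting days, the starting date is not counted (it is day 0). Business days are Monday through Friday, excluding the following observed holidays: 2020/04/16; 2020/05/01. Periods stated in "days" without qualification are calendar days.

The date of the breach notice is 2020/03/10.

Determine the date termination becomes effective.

The last day of the cure period: 5 business days after Tuesday, 2020/03/10, skipping weekends — Mar 11, Mar 12, Mar 13, Mar 16, Mar 17 — lands on Tuesday, 2020/03/17.
The last day of the suspension period: 2020/03/17 + 7 days = 2020/03/24.
The date termination becomes effective: 30 calendar days after 2020/03/24 is 2020/04/23. 2020/04/23 is a Thursday and is not a listed holiday, so no roll-forward applies.

2020/04/23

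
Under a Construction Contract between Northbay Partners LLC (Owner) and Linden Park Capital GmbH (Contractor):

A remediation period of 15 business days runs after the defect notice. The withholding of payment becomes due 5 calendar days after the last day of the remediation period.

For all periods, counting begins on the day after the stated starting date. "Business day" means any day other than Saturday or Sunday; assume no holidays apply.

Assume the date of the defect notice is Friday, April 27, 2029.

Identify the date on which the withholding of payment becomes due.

The last day of the remediation period: 15 business days after Friday, April 27, 2029, skipping weekends — Apr 30, May 1, May 2, May 3, …, May 16, May 17, May 18 — lands on Friday, May 18, 2029.
Adding 5 calendar days to May 18, 2029 gives May 23, 2029, which is the date on which the withholding of payment becomes due.

May 23, 2029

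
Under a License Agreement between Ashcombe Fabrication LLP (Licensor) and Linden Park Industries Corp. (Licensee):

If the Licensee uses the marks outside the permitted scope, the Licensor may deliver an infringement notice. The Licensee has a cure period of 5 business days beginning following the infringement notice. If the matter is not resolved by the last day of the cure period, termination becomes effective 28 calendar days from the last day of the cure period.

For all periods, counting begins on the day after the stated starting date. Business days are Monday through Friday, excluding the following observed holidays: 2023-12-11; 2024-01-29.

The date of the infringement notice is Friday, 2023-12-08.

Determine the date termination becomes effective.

The last day of the cure period: counting 5 business days from Friday, 2023-12-08 (Dec 12, Dec 13, Dec 14, Dec 15, Dec 18, skipping weekends and the listed holiday on Dec 11) reaches Monday, 2023-12-18.
The date termination becomes effective: 28 calendar days after 2023-12-18 is 2024-01-15.

2024-01-15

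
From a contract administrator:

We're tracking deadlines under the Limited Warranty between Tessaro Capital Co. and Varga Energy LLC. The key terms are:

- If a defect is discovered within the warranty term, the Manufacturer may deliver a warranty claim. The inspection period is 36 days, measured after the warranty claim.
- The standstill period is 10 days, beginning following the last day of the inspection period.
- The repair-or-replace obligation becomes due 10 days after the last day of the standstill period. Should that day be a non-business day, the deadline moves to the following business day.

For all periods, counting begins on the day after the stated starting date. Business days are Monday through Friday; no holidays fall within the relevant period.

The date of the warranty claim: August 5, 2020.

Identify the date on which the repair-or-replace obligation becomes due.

September 30, 2020

The last day of the inspection period: August 5, 2020 + 36 days = September 10, 2020.
Adding 10 calendar days to September 10, 2020 gives September 20, 2020, which is the last day of the standstill period.
Adding 10 calendar days to September 20, 2020 gives September 30, 2020, which is the date on which the repair-or-replace obligation becomes due. September 30, 2020 is a Wednesday, so no roll-forward applies.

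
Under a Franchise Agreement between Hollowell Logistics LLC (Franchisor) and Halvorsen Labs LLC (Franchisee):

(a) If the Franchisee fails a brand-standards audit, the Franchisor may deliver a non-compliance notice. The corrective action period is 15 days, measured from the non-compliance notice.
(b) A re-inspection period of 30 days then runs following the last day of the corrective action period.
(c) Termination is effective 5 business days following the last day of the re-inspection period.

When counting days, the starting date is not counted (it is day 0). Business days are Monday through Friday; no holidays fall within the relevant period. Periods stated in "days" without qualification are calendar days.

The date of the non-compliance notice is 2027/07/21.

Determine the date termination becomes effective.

2027/09/10

The last day of the corrective action period: 2027/07/21 + 15 days = 2027/08/05.
Adding 30 calendar days to 2027/08/05 gives 2027/09/04, which is the last day of the re-inspection period.
From Saturday, 2027/09/04, 5 business days (Sep 6, Sep 7, Sep 8, Sep 9, Sep 10, skipping weekends) brings us to Friday, 2027/09/10, which is the date termination becomes effective.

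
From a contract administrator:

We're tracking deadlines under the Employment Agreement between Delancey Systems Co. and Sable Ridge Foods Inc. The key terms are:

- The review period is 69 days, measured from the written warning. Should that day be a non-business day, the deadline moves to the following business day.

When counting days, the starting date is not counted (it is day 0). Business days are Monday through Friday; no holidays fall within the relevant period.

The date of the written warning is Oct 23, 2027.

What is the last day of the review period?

Dec 31, 2027

The last day of the review period: Oct 23, 2027 + 69 days = Dec 31, 2027. Dec 31, 2027 is a Friday, so no roll-forward applies.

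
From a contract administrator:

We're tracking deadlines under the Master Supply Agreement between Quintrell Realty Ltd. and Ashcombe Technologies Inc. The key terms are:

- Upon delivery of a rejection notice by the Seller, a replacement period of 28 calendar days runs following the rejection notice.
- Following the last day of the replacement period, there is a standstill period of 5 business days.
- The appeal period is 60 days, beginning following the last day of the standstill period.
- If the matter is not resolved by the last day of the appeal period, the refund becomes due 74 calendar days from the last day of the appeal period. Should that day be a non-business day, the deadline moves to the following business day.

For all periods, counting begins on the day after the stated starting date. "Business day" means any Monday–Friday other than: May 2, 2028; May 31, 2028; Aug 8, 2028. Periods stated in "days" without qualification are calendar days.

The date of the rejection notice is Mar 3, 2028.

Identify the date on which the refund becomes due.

The last day of the replacement period: Mar 3, 2028 + 28 days = Mar 31, 2028.
The last day of the standstill period: 5 business days after Friday, Mar 31, 2028, skipping weekends — Apr 3, Apr 4, Apr 5, Apr 6, Apr 7 — lands on Friday, Apr 7, 2028.
The last day of the appeal period: Apr 7, 2028 + 60 days = Jun 6, 2028.
The date on which the refund becomes due: Jun 6, 2028 + 74 days = Aug 19, 2028. That falls on a Saturday, so it rolls to the next business day, Monday, Aug 21, 2028.

Aug 21, 2028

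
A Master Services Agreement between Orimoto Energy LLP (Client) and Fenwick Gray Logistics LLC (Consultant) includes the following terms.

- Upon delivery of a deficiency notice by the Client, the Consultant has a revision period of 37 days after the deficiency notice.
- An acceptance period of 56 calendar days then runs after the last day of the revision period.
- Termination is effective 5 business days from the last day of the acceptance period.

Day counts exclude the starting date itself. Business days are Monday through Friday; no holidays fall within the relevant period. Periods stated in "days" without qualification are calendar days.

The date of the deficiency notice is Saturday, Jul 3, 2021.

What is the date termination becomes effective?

Adding 37 calendar days to Jul 3, 2021 gives Aug 9, 2021, which is the last day of the revision period.
Adding 56 calendar days to Aug 9, 2021 gives Oct 4, 2021, which is the last day of the acceptance period.
The date termination becomes effective: 5 business days after Monday, Oct 4, 2021, skipping weekends — Oct 5, Oct 6, Oct 7, Oct 8, Oct 11 — lands on Monday, Oct 11, 2021.

Oct 11, 2021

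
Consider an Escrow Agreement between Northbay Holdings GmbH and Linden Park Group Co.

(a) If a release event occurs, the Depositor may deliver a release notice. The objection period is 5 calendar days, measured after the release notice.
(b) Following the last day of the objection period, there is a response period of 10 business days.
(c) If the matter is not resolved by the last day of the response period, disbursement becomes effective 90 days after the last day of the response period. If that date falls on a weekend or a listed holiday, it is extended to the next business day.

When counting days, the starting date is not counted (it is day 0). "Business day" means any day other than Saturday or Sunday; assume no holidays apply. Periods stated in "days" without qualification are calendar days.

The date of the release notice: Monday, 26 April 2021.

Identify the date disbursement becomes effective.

12 August 2021

The last day of the objection period: 5 calendar days after 26 April 2021 is 1 May 2021.
The last day of the response period: 10 business days after Saturday, 1 May 2021, skipping weekends — May 3, May 4, May 5, May 6, May 7, May 10, May 11, May 12, May 13, May 14 — lands on Friday, 14 May 2021.
The date disbursement becomes effective: 14 May 2021 + 90 days = 12 August 2021. 12 August 2021 is a Thursday, so no roll-forward applies.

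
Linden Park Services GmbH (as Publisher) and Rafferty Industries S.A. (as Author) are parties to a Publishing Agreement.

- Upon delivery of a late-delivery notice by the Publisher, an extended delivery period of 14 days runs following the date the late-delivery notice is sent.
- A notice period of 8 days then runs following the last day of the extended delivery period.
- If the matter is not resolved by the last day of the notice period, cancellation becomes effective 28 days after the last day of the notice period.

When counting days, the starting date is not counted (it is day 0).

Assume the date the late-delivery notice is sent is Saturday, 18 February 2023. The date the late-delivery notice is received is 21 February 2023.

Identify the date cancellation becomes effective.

The last day of the extended delivery period: 18 February 2023 + 14 days = 4 March 2023.
Adding 8 calendar days to 4 March 2023 gives 12 March 2023, which is the last day of the notice period.
Adding 28 calendar days to 12 March 2023 gives 9 April 2023, which is the date cancellation becomes effective.

9 April 2023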